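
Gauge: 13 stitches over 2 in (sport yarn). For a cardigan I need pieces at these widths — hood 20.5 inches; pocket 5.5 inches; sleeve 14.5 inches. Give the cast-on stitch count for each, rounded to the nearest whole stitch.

hood 133; pocket 36; sleeve 94.

Rate = 13/2 = 6.5 sts per in.
hood: 20.5 × 6.5 = 133.25 → 133.
pocket: 5.5 × 6.5 = 35.75 → 36.
sleeve: 14.5 × 6.5 = 94.25 → 94.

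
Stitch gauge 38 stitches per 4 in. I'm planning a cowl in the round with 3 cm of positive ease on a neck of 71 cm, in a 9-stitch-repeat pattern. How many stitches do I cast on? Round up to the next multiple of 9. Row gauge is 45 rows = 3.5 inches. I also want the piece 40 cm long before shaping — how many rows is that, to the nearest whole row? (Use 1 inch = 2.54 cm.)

Cast on 279 stitches; work 202 rows.

Finished = 71 + 3 = 74 cm.
74 cm × 1/2.54 = 29.13 inches.
38/4 = 9.5 sts per in; 29.13 × 9.5 = 276.77 sts.
Next multiple of 9 → 279.
40 cm = 15.75 inches; × 12.857 = 202.47 → 202 rows.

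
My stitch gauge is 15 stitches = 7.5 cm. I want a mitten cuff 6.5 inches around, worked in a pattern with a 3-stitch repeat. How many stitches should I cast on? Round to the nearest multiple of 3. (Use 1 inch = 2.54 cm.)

6.5 in = 6.5 × 2.54 = 16.51 cm.
15 / 7.5 = 2 sts/cm.
16.51 × 2 = 33.02 sts.
→ 33.

Cast on 33 stitches.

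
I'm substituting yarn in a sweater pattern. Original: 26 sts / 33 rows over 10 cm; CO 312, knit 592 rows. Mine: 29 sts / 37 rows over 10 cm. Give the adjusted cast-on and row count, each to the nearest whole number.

Stitches: 312 × 29/26 = 348.00 → 348.
Rows: 592 × 37/33 = 663.76 → 664.

Cast on 348 stitches; work 664 rows.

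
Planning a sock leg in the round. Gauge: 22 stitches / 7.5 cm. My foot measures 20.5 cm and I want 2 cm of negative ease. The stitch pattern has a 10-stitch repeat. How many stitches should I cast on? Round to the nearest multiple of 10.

50 stitches.

Finished = 20.5 − 2 = 18.5 cm.
22 / 7.5 = 2.933 sts/cm.
18.5 × 2.933 = 54.27 sts.
Nearest multiple of 10: 50.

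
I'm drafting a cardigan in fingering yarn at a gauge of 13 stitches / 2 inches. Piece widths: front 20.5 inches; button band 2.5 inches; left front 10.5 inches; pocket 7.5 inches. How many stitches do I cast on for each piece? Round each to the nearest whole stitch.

front 133; button band 16; left front 68; pocket 49.

Rate = 13/2 = 6.5 sts per in.
front: 20.5 × 6.5 = 133.25 → 133.
button band: 2.5 × 6.5 = 16.25 → 16.
left front: 10.5 × 6.5 = 68.25 → 68.
pocket: 7.5 × 6.5 = 48.75 → 49.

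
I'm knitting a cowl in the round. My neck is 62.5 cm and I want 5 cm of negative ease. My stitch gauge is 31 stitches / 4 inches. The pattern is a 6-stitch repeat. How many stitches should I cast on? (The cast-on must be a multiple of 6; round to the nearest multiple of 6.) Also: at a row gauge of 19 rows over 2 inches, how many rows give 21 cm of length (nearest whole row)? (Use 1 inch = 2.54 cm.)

Cast on 174 stitches; work 79 rows.

Finished = 62.5 − 5 = 57.5 cm.
57.5 cm × 1/2.54 = 22.64 inches.
31/4 = 7.75 sts per in; 22.64 × 7.75 = 175.44 sts.
Nearest multiple of 6 → 174.
21 cm = 8.27 inches; × 9.5 = 78.54 → 79 rows.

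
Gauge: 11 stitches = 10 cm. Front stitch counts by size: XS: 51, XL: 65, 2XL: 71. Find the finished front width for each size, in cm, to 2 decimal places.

11/10 = 1.1 sts per cm.
XS: 51 / 1.1 = 46.364 → 46.36 cm.
XL: 65 / 1.1 = 59.091 → 59.09 cm.
2XL: 71 / 1.1 = 64.545 → 64.55 cm.

XS 46.36 cm; XL 59.09 cm; 2XL 64.55 cm.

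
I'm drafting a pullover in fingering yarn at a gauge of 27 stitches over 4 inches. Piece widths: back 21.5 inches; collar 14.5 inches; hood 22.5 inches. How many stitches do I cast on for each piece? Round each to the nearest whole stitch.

back 145; collar 98; hood 152.

Rate = 27/4 = 6.75 sts per in.
back: 21.5 × 6.75 = 145.12 → 145.
collar: 14.5 × 6.75 = 97.88 → 98.
hood: 22.5 × 6.75 = 151.88 → 152.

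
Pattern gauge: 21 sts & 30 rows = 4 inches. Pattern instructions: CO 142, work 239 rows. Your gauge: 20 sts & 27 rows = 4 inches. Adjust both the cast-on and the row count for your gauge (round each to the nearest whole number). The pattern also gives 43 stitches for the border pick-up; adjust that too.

Stitches: 142 × 20/21 = 135.24 → 135.
Rows: 239 × 27/30 = 215.10 → 215.
border pick-up: 43 × 20/21 = 40.95 → 41.

Cast on 135 stitches; work 215 rows; border pick-up 41 stitches.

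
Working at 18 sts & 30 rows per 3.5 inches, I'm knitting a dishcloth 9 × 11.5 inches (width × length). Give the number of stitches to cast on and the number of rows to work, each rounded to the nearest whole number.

Cast on 46 stitches and work 99 rows.

Stitch gauge = 18/3.5 = 5.143 sts/in; 9 × 5.143 = 46.29 → 46 sts.
Row gauge = 30/3.5 = 8.571 rows/in; 11.5 × 8.571 = 98.57 → 99 rows.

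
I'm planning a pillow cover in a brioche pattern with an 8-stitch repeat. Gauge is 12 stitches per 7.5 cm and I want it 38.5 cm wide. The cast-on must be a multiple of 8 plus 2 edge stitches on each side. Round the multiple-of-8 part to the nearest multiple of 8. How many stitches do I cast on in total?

12 / 7.5 = 1.6 sts per cm.
38.5 × 1.6 = 61.60 sts.
Less 4 edge sts → 57.60 for the repeat.
Nearest multiple of 8: 56.
Add back 4 edge sts → 60.

Cast on 60 stitches.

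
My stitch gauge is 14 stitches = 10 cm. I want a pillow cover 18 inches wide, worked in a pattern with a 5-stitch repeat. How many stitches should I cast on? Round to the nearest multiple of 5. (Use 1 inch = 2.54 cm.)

18 in = 18 × 2.54 = 45.72 cm.
14 / 10 = 1.4 sts/cm.
45.72 × 1.4 = 64.01 sts.
→ 65.

Cast on 65 stitches.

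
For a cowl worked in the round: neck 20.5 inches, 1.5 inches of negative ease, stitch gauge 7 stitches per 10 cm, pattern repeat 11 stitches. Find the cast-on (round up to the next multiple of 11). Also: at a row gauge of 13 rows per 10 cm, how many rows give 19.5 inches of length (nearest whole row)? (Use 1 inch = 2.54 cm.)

Cast on 44 stitches; work 64 rows.

Finished = 20.5 − 1.5 = 19 inches.
19 inches × 2.54 = 48.26 cm.
7/10 = 0.7 sts per cm; 48.26 × 0.7 = 33.78 sts.
Next multiple of 11 → 44.
19.5 inches = 49.53 cm; × 1.3 = 64.39 → 64 rows.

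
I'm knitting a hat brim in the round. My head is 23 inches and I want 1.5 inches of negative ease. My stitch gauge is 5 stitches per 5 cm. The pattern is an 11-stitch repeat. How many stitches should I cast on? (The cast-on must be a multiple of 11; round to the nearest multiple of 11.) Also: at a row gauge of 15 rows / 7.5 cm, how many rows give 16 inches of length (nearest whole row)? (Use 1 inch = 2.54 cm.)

Cast on 55 stitches; work 81 rows.

Finished = 23 − 1.5 = 21.5 inches.
21.5 inches × 2.54 = 54.61 cm.
5/5 = 1 sts per cm; 54.61 × 1 = 54.61 sts.
Nearest multiple of 11 → 55.
16 inches = 40.64 cm; × 2 = 81.28 → 81 rows.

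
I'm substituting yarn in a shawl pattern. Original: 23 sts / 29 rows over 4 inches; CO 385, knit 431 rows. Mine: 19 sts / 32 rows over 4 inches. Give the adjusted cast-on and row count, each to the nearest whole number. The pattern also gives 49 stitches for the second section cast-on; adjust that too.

Cast on 318 stitches; work 476 rows; second section cast-on 40 stitches.

Stitches: 385 × 19/23 = 318.04 → 318.
Rows: 431 × 32/29 = 475.59 → 476.
second section cast-on: 49 × 19/23 = 40.48 → 40.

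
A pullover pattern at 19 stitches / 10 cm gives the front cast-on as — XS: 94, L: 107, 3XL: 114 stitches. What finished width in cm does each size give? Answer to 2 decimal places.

19/10 = 1.9 sts per cm.
XS: 94 / 1.9 = 49.474 → 49.47 cm.
L: 107 / 1.9 = 56.316 → 56.32 cm.
3XL: 114 / 1.9 = 60.000 → 60.00 cm.

XS 49.47 cm; L 56.32 cm; 3XL 60.00 cm.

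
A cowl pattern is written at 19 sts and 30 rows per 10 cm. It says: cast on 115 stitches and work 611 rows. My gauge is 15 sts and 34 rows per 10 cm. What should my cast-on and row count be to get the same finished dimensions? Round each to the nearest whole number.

Stitches: 115 × 15/19 = 90.79 → 91.
Rows: 611 × 34/30 = 692.47 → 692.

Cast on 91 stitches; work 692 rows.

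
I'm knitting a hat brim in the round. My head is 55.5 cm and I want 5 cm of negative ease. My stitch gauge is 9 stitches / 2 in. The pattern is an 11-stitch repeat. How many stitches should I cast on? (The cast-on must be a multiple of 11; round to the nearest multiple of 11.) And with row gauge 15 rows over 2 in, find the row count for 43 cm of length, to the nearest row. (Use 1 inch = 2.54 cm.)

Finished = 55.5 − 5 = 50.5 cm.
50.5 cm × 1/2.54 = 19.88 inches.
9/2 = 4.5 sts per in; 19.88 × 4.5 = 89.47 sts.
Nearest multiple of 11 → 88.
43 cm = 16.93 inches; × 7.5 = 126.97 → 127 rows.

Cast on 88 stitches; work 127 rows.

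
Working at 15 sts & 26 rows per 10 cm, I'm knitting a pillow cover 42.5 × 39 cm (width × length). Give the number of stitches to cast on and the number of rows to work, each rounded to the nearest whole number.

Stitch gauge = 15/10 = 1.5 sts/cm; 42.5 × 1.5 = 63.75 → 64 sts.
Row gauge = 26/10 = 2.6 rows/cm; 39 × 2.6 = 101.40 → 101 rows.

Cast on 64 stitches and work 101 rows.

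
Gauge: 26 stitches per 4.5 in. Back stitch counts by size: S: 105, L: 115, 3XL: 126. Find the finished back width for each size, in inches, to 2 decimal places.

S 18.17 inches; L 19.90 inches; 3XL 21.81 inches.

26/4.5 = 5.778 sts per in.
S: 105 / 5.778 = 18.173 → 18.17 in.
L: 115 / 5.778 = 19.904 → 19.90 in.
3XL: 126 / 5.778 = 21.808 → 21.81 in.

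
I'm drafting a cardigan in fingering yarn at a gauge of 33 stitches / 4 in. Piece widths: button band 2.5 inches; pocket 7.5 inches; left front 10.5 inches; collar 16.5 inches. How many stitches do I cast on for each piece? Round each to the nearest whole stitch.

button band 21; pocket 62; left front 87; collar 136.

Rate = 33/4 = 8.25 sts per in.
button band: 2.5 × 8.25 = 20.62 → 21.
pocket: 7.5 × 8.25 = 61.88 → 62.
left front: 10.5 × 8.25 = 86.62 → 87.
collar: 16.5 × 8.25 = 136.12 → 136.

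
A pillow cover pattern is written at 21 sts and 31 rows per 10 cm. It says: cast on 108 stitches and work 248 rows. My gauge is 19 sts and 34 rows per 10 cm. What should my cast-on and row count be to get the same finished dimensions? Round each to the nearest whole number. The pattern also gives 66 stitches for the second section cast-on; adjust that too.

Stitches: 108 × 19/21 = 97.71 → 98.
Rows: 248 × 34/31 = 272.00 → 272.
second section cast-on: 66 × 19/21 = 59.71 → 60.

Cast on 98 stitches; work 272 rows; second section cast-on 60 stitches.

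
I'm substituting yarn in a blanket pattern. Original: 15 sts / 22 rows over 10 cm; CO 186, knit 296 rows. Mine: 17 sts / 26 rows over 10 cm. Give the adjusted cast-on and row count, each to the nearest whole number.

Stitches: 186 × 17/15 = 210.80 → 211.
Rows: 296 × 26/22 = 349.82 → 350.

Cast on 211 stitches; work 350 rows.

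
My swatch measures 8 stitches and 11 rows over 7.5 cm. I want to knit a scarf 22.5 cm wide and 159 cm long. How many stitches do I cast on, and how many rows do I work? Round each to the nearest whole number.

Cast on 24 stitches and work 233 rows.

Stitch gauge = 8/7.5 = 1.067 sts/cm; 22.5 × 1.067 = 24.00 → 24 sts.
Row gauge = 11/7.5 = 1.467 rows/cm; 159 × 1.467 = 233.20 → 233 rows.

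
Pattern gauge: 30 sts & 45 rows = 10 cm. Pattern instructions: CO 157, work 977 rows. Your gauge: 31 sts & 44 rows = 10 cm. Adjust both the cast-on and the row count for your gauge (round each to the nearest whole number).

Stitches: 157 × 31/30 = 162.23 → 162.
Rows: 977 × 44/45 = 955.29 → 955.

Cast on 162 stitches; work 955 rows.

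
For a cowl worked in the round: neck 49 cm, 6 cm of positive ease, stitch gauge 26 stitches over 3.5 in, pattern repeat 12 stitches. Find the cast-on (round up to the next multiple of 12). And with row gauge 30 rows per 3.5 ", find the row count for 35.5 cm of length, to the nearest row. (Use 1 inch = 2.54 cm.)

Finished = 49 + 6 = 55 cm.
55 cm × 1/2.54 = 21.65 inches.
26/3.5 = 7.429 sts per in; 21.65 × 7.429 = 160.85 sts.
Next multiple of 12 → 168.
35.5 cm = 13.98 inches; × 8.571 = 119.80 → 120 rows.

Cast on 168 stitches; work 120 rows.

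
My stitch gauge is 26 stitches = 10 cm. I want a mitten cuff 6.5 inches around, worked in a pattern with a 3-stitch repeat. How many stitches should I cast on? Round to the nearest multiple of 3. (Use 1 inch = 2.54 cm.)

6.5 in = 6.5 × 2.54 = 16.51 cm.
26 / 10 = 2.6 sts/cm.
16.51 × 2.6 = 42.93 sts.
→ 42.

42 stitches.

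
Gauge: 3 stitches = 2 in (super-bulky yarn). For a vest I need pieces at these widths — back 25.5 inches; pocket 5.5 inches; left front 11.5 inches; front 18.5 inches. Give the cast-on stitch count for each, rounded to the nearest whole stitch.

Rate = 3/2 = 1.5 sts per in.
back: 25.5 × 1.5 = 38.25 → 38.
pocket: 5.5 × 1.5 = 8.25 → 8.
left front: 11.5 × 1.5 = 17.25 → 17.
front: 18.5 × 1.5 = 27.75 → 28.

back 38; pocket 8; left front 17; front 28.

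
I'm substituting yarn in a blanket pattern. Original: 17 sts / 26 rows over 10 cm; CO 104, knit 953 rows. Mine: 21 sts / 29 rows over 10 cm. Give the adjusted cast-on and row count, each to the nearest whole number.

Cast on 128 stitches; work 1063 rows.

Stitches: 104 × 21/17 = 128.47 → 128.
Rows: 953 × 29/26 = 1062.96 → 1063.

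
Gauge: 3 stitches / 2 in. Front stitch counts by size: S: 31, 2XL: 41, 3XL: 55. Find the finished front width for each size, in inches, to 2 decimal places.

S 20.67 inches; 2XL 27.33 inches; 3XL 36.67 inches.

3/2 = 1.5 sts per in.
S: 31 / 1.5 = 20.667 → 20.67 in.
2XL: 41 / 1.5 = 27.333 → 27.33 in.
3XL: 55 / 1.5 = 36.667 → 36.67 in.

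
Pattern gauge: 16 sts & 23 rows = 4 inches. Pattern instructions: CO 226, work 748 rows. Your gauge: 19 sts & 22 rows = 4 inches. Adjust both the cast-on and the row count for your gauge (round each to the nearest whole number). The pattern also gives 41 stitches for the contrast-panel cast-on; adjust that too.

Stitches: 226 × 19/16 = 268.38 → 268.
Rows: 748 × 22/23 = 715.48 → 715.
contrast-panel cast-on: 41 × 19/16 = 48.69 → 49.

Cast on 268 stitches; work 715 rows; contrast-panel cast-on 49 stitches.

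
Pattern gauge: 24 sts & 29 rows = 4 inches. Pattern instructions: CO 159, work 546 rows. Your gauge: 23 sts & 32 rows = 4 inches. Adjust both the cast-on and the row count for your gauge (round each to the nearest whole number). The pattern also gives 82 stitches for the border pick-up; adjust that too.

Cast on 152 stitches; work 602 rows; border pick-up 79 stitches.

Stitches: 159 × 23/24 = 152.38 → 152.
Rows: 546 × 32/29 = 602.48 → 602.
border pick-up: 82 × 23/24 = 78.58 → 79.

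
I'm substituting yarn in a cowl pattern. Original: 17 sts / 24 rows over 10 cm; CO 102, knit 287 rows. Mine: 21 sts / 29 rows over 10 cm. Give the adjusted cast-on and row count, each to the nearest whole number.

Stitches: 102 × 21/17 = 126.00 → 126.
Rows: 287 × 29/24 = 346.79 → 347.

Cast on 126 stitches; work 347 rows.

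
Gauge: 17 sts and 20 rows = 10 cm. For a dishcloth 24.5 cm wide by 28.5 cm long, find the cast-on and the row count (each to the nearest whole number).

Stitch gauge = 17/10 = 1.7 sts/cm; 24.5 × 1.7 = 41.65 → 42 sts.
Row gauge = 20/10 = 2 rows/cm; 28.5 × 2 = 57.00 → 57 rows.

Cast on 42 stitches and work 57 rows.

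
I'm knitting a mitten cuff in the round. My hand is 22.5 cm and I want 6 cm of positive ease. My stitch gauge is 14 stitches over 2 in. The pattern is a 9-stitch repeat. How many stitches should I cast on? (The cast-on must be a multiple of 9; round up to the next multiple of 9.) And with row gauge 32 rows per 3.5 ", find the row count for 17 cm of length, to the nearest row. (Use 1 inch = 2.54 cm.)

Finished = 22.5 + 6 = 28.5 cm.
28.5 cm × 1/2.54 = 11.22 inches.
14/2 = 7 sts per in; 11.22 × 7 = 78.54 sts.
Next multiple of 9 → 81.
17 cm = 6.69 inches; × 9.143 = 61.19 → 61 rows.

Cast on 81 stitches; work 61 rows.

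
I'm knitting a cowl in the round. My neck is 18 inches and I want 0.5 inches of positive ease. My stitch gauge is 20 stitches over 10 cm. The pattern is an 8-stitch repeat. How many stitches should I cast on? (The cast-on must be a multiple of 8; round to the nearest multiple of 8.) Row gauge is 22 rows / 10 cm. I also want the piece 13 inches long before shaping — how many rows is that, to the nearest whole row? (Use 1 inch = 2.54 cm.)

Finished = 18 + 0.5 = 18.5 inches.
18.5 inches × 2.54 = 46.99 cm.
20/10 = 2 sts per cm; 46.99 × 2 = 93.98 sts.
Nearest multiple of 8 → 96.
13 inches = 33.02 cm; × 2.2 = 72.64 → 73 rows.

Cast on 96 stitches; work 73 rows.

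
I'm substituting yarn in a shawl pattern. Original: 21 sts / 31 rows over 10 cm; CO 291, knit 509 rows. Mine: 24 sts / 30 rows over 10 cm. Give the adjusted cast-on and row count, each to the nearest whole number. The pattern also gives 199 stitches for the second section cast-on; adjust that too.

Cast on 333 stitches; work 493 rows; second section cast-on 227 stitches.

Stitches: 291 × 24/21 = 332.57 → 333.
Rows: 509 × 30/31 = 492.58 → 493.
second section cast-on: 199 × 24/21 = 227.43 → 227.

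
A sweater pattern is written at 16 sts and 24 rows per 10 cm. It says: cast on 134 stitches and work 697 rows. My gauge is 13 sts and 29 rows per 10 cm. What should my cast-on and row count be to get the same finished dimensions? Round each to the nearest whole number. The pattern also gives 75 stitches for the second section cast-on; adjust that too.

Cast on 109 stitches; work 842 rows; second section cast-on 61 stitches.

Stitches: 134 × 13/16 = 108.88 → 109.
Rows: 697 × 29/24 = 842.21 → 842.
second section cast-on: 75 × 13/16 = 60.94 → 61.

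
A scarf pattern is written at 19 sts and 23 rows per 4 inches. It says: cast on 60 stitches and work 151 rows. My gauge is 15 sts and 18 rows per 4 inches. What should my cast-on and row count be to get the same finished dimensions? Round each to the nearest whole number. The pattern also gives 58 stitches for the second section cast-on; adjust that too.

Stitches: 60 × 15/19 = 47.37 → 47.
Rows: 151 × 18/23 = 118.17 → 118.
second section cast-on: 58 × 15/19 = 45.79 → 46.

Cast on 47 stitches; work 118 rows; second section cast-on 46 stitches.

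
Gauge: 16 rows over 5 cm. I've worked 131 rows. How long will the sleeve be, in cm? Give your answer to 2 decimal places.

40.94 cm.

16 rows / 5 cm = 3.2 rows per cm.
131 / 3.2 = 40.938 cm.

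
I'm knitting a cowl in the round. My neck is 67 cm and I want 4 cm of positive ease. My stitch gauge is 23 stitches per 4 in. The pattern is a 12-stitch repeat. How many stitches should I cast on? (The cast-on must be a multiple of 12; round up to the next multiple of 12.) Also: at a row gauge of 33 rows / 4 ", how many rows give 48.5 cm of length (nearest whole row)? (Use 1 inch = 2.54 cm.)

Finished = 67 + 4 = 71 cm.
71 cm × 1/2.54 = 27.95 inches.
23/4 = 5.75 sts per in; 27.95 × 5.75 = 160.73 sts.
Next multiple of 12 → 168.
48.5 cm = 19.09 inches; × 8.25 = 157.53 → 158 rows.

Cast on 168 stitches; work 158 rows.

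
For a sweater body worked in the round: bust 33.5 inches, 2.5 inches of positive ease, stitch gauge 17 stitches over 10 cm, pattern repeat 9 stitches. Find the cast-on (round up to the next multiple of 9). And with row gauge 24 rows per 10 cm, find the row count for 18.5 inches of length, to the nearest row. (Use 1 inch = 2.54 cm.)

Finished = 33.5 + 2.5 = 36 inches.
36 inches × 2.54 = 91.44 cm.
17/10 = 1.7 sts per cm; 91.44 × 1.7 = 155.45 sts.
Next multiple of 9 → 162.
18.5 inches = 46.99 cm; × 2.4 = 112.78 → 113 rows.

Cast on 162 stitches; work 113 rows.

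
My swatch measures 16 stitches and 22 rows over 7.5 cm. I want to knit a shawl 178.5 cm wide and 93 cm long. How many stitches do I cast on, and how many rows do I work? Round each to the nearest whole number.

Stitch gauge = 16/7.5 = 2.133 sts/cm; 178.5 × 2.133 = 380.80 → 381 sts.
Row gauge = 22/7.5 = 2.933 rows/cm; 93 × 2.933 = 272.80 → 273 rows.

Cast on 381 stitches and work 273 rows.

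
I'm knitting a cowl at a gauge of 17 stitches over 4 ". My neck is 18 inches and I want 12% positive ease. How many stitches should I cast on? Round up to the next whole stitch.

Finished = 18 × 1.12 = 20.16 in.
17 / 4 = 4.25 sts per inch.
20.16 × 4.25 = 85.68 sts.
→ 86 sts.

Cast on 86 stitches.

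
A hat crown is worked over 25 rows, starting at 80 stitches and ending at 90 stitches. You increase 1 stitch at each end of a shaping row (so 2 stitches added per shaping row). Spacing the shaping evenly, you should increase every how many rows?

Increase every 5th row.

Stitches to add: |90 − 80| = 10.
Shaping rows needed: 10 / 2 = 5.
25 rows / 5 = every 5 rows.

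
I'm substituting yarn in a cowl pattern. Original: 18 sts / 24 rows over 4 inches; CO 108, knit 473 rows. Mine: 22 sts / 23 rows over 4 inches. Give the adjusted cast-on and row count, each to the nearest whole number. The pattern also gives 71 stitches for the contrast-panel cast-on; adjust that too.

Stitches: 108 × 22/18 = 132.00 → 132.
Rows: 473 × 23/24 = 453.29 → 453.
contrast-panel cast-on: 71 × 22/18 = 86.78 → 87.

Cast on 132 stitches; work 453 rows; contrast-panel cast-on 87 stitches.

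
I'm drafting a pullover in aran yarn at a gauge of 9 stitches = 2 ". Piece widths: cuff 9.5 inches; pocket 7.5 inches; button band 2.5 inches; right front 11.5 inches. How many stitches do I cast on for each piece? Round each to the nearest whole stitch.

Rate = 9/2 = 4.5 sts per in.
cuff: 9.5 × 4.5 = 42.75 → 43.
pocket: 7.5 × 4.5 = 33.75 → 34.
button band: 2.5 × 4.5 = 11.25 → 11.
right front: 11.5 × 4.5 = 51.75 → 52.

cuff 43; pocket 34; button band 11; right front 52.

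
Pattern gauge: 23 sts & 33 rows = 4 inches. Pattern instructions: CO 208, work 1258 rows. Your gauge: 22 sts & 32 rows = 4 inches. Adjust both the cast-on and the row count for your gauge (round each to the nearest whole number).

Stitches: 208 × 22/23 = 198.96 → 199.
Rows: 1258 × 32/33 = 1219.88 → 1220.

Cast on 199 stitches; work 1220 rows.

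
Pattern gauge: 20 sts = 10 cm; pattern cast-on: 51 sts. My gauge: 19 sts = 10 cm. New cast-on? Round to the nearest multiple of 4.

48 stitches.

Scale factor = 19 / 20 = 0.950.
51 × 19 / 20 = 48.45 sts.
→ 48 sts.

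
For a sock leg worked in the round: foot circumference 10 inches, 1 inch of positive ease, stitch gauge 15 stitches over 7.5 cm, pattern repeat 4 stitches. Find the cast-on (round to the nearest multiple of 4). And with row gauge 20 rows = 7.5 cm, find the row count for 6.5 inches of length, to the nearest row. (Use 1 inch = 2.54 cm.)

Cast on 56 stitches; work 44 rows.

Finished = 10 + 1 = 11 inches.
11 inches × 2.54 = 27.94 cm.
15/7.5 = 2 sts per cm; 27.94 × 2 = 55.88 sts.
Nearest multiple of 4 → 56.
6.5 inches = 16.51 cm; × 2.667 = 44.03 → 44 rows.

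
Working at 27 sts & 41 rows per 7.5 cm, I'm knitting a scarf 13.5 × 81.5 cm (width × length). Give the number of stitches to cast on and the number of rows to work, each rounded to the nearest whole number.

Stitch gauge = 27/7.5 = 3.6 sts/cm; 13.5 × 3.6 = 48.60 → 49 sts.
Row gauge = 41/7.5 = 5.467 rows/cm; 81.5 × 5.467 = 445.53 → 446 rows.

Cast on 49 stitches and work 446 rows.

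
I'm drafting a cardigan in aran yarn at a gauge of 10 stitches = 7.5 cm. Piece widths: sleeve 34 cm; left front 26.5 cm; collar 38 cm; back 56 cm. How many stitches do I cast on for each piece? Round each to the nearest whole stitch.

Rate = 10/7.5 = 1.333 sts per cm.
sleeve: 34 × 1.333 = 45.33 → 45.
left front: 26.5 × 1.333 = 35.33 → 35.
collar: 38 × 1.333 = 50.67 → 51.
back: 56 × 1.333 = 74.67 → 75.

sleeve 45; left front 35; collar 51; back 75.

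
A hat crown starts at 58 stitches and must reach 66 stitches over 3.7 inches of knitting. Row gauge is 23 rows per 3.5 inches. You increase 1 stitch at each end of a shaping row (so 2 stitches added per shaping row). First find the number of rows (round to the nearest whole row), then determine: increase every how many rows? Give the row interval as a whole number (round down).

Rows = 3.7 × 6.571 = 24.3 → 24 rows.
Stitches to add: 8 → 4 shaping rows (at 2 st each).
24 / 4 = 6.00 → every 6 rows.

Increase every 6th row.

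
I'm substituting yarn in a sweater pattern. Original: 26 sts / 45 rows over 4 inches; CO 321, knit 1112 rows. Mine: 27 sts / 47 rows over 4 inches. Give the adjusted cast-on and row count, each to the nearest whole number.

Stitches: 321 × 27/26 = 333.35 → 333.
Rows: 1112 × 47/45 = 1161.42 → 1161.

Cast on 333 stitches; work 1161 rows.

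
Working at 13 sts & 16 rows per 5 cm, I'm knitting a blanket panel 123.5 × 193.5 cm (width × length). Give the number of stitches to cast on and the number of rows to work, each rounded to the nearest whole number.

Stitch gauge = 13/5 = 2.6 sts/cm; 123.5 × 2.6 = 321.10 → 321 sts.
Row gauge = 16/5 = 3.2 rows/cm; 193.5 × 3.2 = 619.20 → 619 rows.

Cast on 321 stitches and work 619 rows.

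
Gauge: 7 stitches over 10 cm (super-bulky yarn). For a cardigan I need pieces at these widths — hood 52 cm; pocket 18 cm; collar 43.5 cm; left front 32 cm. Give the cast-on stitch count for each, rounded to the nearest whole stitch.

Rate = 7/10 = 0.7 sts per cm.
hood: 52 × 0.7 = 36.40 → 36.
pocket: 18 × 0.7 = 12.60 → 13.
collar: 43.5 × 0.7 = 30.45 → 30.
left front: 32 × 0.7 = 22.40 → 22.

hood 36; pocket 13; collar 30; left front 22.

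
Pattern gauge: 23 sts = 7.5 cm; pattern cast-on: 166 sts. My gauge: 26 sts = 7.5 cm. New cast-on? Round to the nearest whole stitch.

Scale factor = 26 / 23 = 1.130.
166 × 26 / 23 = 187.65 sts.
→ 188 sts.

CO 188 sts.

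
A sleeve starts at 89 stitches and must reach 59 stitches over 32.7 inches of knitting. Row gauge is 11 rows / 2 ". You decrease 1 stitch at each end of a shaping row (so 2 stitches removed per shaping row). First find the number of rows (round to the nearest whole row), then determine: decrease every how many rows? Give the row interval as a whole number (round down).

Rows = 32.7 × 5.5 = 179.9 → 180 rows.
Stitches to remove: 30 → 15 shaping rows (at 2 st each).
180 / 15 = 12.00 → every 12 rows.

Decrease every 12th row.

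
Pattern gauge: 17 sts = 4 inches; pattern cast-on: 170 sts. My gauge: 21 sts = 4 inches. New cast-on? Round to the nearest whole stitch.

Scale factor = 21 / 17 = 1.235.
170 × 21 / 17 = 210.00 sts.

Cast on 210 stitches.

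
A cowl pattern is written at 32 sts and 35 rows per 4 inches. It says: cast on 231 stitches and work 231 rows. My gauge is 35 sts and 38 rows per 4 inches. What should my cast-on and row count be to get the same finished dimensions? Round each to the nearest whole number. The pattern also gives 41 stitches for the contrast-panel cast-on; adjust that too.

Stitches: 231 × 35/32 = 252.66 → 253.
Rows: 231 × 38/35 = 250.80 → 251.
contrast-panel cast-on: 41 × 35/32 = 44.84 → 45.

Cast on 253 stitches; work 251 rows; contrast-panel cast-on 45 stitches.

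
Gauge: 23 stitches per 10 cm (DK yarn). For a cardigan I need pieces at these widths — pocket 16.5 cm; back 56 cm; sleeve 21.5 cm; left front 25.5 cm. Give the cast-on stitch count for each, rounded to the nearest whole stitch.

pocket 38; back 129; sleeve 49; left front 59.

Rate = 23/10 = 2.3 sts per cm.
pocket: 16.5 × 2.3 = 37.95 → 38.
back: 56 × 2.3 = 128.80 → 129.
sleeve: 21.5 × 2.3 = 49.45 → 49.
left front: 25.5 × 2.3 = 58.65 → 59.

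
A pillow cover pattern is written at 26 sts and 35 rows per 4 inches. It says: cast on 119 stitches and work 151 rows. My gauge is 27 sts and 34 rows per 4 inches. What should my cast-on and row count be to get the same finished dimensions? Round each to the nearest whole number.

Stitches: 119 × 27/26 = 123.58 → 124.
Rows: 151 × 34/35 = 146.69 → 147.

Cast on 124 stitches; work 147 rows.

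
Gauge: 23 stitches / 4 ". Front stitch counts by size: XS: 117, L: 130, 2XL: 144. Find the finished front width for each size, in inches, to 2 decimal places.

XS 20.35 inches; L 22.61 inches; 2XL 25.04 inches.

23/4 = 5.75 sts per in.
XS: 117 / 5.75 = 20.348 → 20.35 in.
L: 130 / 5.75 = 22.609 → 22.61 in.
2XL: 144 / 5.75 = 25.043 → 25.04 in.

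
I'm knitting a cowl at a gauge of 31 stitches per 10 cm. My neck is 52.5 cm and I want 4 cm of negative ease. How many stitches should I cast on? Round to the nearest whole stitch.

Cast on 150 stitches.

Finished = 52.5 − 4 = 48.5 cm.
31 / 10 = 3.1 sts per cm.
48.50 × 3.1 = 150.35 sts.
→ 150 sts.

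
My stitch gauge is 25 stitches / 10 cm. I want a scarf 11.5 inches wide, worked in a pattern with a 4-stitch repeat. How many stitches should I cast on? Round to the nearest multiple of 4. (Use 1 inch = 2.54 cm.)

11.5 in = 11.5 × 2.54 = 29.21 cm.
25 / 10 = 2.5 sts/cm.
29.21 × 2.5 = 73.03 sts.
→ 72.

72 stitches.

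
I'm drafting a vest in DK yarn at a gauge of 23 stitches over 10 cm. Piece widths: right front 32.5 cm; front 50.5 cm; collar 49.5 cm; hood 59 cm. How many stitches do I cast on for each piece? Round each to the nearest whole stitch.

Rate = 23/10 = 2.3 sts per cm.
right front: 32.5 × 2.3 = 74.75 → 75.
front: 50.5 × 2.3 = 116.15 → 116.
collar: 49.5 × 2.3 = 113.85 → 114.
hood: 59 × 2.3 = 135.70 → 136.

right front 75; front 116; collar 114; hood 136.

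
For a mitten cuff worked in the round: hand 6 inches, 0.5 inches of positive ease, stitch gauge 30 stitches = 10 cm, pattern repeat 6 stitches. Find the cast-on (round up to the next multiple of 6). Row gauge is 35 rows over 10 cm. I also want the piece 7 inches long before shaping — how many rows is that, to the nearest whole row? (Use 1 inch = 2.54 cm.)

Cast on 54 stitches; work 62 rows.

Finished = 6 + 0.5 = 6.5 inches.
6.5 inches × 2.54 = 16.51 cm.
30/10 = 3 sts per cm; 16.51 × 3 = 49.53 sts.
Next multiple of 6 → 54.
7 inches = 17.78 cm; × 3.5 = 62.23 → 62 rows.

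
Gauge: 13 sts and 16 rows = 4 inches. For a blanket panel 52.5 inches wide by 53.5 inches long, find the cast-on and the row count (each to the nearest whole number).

Cast on 171 stitches and work 214 rows.

Stitch gauge = 13/4 = 3.25 sts/in; 52.5 × 3.25 = 170.62 → 171 sts.
Row gauge = 16/4 = 4 rows/in; 53.5 × 4 = 214.00 → 214 rows.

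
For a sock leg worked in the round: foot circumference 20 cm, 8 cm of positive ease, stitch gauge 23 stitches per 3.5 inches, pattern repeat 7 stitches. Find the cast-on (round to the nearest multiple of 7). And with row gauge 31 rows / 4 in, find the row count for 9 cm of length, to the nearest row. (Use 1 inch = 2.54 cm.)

Cast on 70 stitches; work 27 rows.

Finished = 20 + 8 = 28 cm.
28 cm × 1/2.54 = 11.02 inches.
23/3.5 = 6.571 sts per in; 11.02 × 6.571 = 72.44 sts.
Nearest multiple of 7 → 70.
9 cm = 3.54 inches; × 7.75 = 27.46 → 27 rows.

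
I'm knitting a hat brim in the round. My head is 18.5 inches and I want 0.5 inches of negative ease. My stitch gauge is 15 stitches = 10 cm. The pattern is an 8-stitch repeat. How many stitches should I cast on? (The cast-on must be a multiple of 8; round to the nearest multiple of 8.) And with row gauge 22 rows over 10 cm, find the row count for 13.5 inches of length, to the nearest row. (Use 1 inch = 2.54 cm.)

Finished = 18.5 − 0.5 = 18 inches.
18 inches × 2.54 = 45.72 cm.
15/10 = 1.5 sts per cm; 45.72 × 1.5 = 68.58 sts.
Nearest multiple of 8 → 72.
13.5 inches = 34.29 cm; × 2.2 = 75.44 → 75 rows.

Cast on 72 stitches; work 75 rows.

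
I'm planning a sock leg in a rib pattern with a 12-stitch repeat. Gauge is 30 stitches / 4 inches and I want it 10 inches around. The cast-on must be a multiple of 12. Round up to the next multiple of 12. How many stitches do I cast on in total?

Cast on 84 stitches.

30 / 4 = 7.5 sts per inch.
10 × 7.5 = 75.00 sts.
Next multiple of 12: 84.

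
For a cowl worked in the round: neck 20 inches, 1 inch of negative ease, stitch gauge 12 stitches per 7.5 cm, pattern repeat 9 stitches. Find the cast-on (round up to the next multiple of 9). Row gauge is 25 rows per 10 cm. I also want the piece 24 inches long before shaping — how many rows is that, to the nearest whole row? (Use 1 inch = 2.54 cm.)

Finished = 20 − 1 = 19 inches.
19 inches × 2.54 = 48.26 cm.
12/7.5 = 1.6 sts per cm; 48.26 × 1.6 = 77.22 sts.
Next multiple of 9 → 81.
24 inches = 60.96 cm; × 2.5 = 152.40 → 152 rows.

Cast on 81 stitches; work 152 rows.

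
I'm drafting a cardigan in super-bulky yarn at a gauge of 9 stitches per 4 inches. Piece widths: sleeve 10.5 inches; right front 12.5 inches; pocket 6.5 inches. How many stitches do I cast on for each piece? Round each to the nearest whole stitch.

Rate = 9/4 = 2.25 sts per in.
sleeve: 10.5 × 2.25 = 23.62 → 24.
right front: 12.5 × 2.25 = 28.12 → 28.
pocket: 6.5 × 2.25 = 14.62 → 15.

sleeve 24; right front 28; pocket 15.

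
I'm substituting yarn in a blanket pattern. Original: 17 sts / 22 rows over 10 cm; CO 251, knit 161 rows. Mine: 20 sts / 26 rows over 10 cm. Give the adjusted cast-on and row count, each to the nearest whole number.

Stitches: 251 × 20/17 = 295.29 → 295.
Rows: 161 × 26/22 = 190.27 → 190.

Cast on 295 stitches; work 190 rows.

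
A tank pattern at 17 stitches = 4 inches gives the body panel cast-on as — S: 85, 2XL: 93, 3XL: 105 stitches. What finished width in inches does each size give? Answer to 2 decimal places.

S 20.00 inches; 2XL 21.88 inches; 3XL 24.71 inches.

17/4 = 4.25 sts per in.
S: 85 / 4.25 = 20.000 → 20.00 in.
2XL: 93 / 4.25 = 21.882 → 21.88 in.
3XL: 105 / 4.25 = 24.706 → 24.71 in.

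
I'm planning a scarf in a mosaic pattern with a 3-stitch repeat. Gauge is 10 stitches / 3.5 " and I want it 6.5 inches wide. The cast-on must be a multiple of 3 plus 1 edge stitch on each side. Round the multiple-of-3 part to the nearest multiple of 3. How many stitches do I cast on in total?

10 / 3.5 = 2.857 sts per inch.
6.5 × 2.857 = 18.57 sts.
Less 2 edge sts → 16.57 for the repeat.
Nearest multiple of 3: 18.
Add back 2 edge sts → 20.

Cast on 20 stitches.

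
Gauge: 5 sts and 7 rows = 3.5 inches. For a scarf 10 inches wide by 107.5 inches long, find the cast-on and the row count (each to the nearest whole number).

Stitch gauge = 5/3.5 = 1.429 sts/in; 10 × 1.429 = 14.29 → 14 sts.
Row gauge = 7/3.5 = 2 rows/in; 107.5 × 2 = 215.00 → 215 rows.

Cast on 14 stitches and work 215 rows.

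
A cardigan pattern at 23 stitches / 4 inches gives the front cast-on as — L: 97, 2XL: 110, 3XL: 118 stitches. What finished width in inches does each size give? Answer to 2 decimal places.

L 16.87 inches; 2XL 19.13 inches; 3XL 20.52 inches.

23/4 = 5.75 sts per in.
L: 97 / 5.75 = 16.870 → 16.87 in.
2XL: 110 / 5.75 = 19.130 → 19.13 in.
3XL: 118 / 5.75 = 20.522 → 20.52 in.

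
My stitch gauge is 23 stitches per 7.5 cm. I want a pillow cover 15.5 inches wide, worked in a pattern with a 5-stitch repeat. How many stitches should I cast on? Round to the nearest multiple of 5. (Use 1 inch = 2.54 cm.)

15.5 in = 15.5 × 2.54 = 39.37 cm.
23 / 7.5 = 3.067 sts/cm.
39.37 × 3.067 = 120.73 sts.
→ 120.

CO 120 sts.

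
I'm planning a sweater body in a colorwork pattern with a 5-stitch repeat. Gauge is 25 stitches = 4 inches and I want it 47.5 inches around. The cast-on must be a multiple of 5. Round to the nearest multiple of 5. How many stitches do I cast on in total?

CO 295 sts.

25 / 4 = 6.25 sts per inch.
47.5 × 6.25 = 296.88 sts.
Nearest multiple of 5: 295.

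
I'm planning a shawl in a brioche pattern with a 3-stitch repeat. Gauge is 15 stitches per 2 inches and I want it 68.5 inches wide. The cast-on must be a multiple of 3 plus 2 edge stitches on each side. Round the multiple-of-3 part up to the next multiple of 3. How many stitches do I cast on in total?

15 / 2 = 7.5 sts per inch.
68.5 × 7.5 = 513.75 sts.
Less 4 edge sts → 509.75 for the repeat.
Next multiple of 3: 510.
Add back 4 edge sts → 514.

514 stitches.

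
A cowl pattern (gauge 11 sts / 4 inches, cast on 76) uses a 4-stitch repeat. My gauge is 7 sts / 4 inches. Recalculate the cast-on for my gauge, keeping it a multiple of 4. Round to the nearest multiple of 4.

76 × 7 / 11 = 48.36.
Nearest multiple of 4: 48.

Cast on 48 stitches.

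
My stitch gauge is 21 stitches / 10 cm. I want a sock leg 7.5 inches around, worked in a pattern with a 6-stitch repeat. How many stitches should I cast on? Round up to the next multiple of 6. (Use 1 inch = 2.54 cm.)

Cast on 42 stitches.

7.5 in = 7.5 × 2.54 = 19.05 cm.
21 / 10 = 2.1 sts/cm.
19.05 × 2.1 = 40.01 sts.
→ 42.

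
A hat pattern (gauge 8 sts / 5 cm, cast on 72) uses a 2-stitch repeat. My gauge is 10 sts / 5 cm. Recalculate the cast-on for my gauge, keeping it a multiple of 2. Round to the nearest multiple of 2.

CO 90 sts.

72 × 10 / 8 = 90.00.
Nearest multiple of 2: 90.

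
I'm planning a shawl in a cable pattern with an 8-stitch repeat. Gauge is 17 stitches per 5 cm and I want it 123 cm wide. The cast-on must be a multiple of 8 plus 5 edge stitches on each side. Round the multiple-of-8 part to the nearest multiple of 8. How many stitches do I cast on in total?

17 / 5 = 3.4 sts per cm.
123 × 3.4 = 418.20 sts.
Less 10 edge sts → 408.20 for the repeat.
Nearest multiple of 8: 408.
Add back 10 edge sts → 418.

CO 418 sts.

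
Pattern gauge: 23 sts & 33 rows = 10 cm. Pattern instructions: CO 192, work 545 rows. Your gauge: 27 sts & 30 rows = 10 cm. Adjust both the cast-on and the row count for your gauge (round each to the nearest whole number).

Stitches: 192 × 27/23 = 225.39 → 225.
Rows: 545 × 30/33 = 495.45 → 495.

Cast on 225 stitches; work 495 rows.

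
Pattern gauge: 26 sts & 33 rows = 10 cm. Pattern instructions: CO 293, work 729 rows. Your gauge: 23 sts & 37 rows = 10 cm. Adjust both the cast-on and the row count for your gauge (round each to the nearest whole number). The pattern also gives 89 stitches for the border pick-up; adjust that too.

Cast on 259 stitches; work 817 rows; border pick-up 79 stitches.

Stitches: 293 × 23/26 = 259.19 → 259.
Rows: 729 × 37/33 = 817.36 → 817.
border pick-up: 89 × 23/26 = 78.73 → 79.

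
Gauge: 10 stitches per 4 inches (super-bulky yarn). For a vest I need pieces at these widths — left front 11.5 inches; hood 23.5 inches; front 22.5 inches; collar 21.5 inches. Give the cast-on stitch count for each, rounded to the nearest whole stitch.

left front 29; hood 59; front 56; collar 54.

Rate = 10/4 = 2.5 sts per in.
left front: 11.5 × 2.5 = 28.75 → 29.
hood: 23.5 × 2.5 = 58.75 → 59.
front: 22.5 × 2.5 = 56.25 → 56.
collar: 21.5 × 2.5 = 53.75 → 54.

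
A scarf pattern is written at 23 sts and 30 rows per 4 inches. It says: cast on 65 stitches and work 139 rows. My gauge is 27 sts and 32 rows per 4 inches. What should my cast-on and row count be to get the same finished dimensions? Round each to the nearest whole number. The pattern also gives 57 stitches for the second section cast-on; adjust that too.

Stitches: 65 × 27/23 = 76.30 → 76.
Rows: 139 × 32/30 = 148.27 → 148.
second section cast-on: 57 × 27/23 = 66.91 → 67.

Cast on 76 stitches; work 148 rows; second section cast-on 67 stitches.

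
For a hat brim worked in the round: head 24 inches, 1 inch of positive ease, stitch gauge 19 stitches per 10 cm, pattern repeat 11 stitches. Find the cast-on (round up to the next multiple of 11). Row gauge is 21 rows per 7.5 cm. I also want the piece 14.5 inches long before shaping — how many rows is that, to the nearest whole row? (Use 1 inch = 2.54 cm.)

Finished = 24 + 1 = 25 inches.
25 inches × 2.54 = 63.50 cm.
19/10 = 1.9 sts per cm; 63.50 × 1.9 = 120.65 sts.
Next multiple of 11 → 121.
14.5 inches = 36.83 cm; × 2.8 = 103.12 → 103 rows.

Cast on 121 stitches; work 103 rows.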